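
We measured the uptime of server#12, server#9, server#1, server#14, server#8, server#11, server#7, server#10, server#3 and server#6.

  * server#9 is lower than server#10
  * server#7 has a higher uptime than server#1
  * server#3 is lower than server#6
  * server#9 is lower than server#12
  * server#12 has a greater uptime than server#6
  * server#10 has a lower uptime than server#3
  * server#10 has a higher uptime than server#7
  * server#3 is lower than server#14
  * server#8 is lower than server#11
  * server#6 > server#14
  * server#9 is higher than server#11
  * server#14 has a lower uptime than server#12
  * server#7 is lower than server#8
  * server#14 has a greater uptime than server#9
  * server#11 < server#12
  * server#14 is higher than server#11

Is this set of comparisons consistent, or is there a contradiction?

Every relation is compatible with server#1 < server#7 < server#8 < server#11 < server#9 < server#10 < server#3 < server#14 < server#6 < server#12; the set is consistent.

consistent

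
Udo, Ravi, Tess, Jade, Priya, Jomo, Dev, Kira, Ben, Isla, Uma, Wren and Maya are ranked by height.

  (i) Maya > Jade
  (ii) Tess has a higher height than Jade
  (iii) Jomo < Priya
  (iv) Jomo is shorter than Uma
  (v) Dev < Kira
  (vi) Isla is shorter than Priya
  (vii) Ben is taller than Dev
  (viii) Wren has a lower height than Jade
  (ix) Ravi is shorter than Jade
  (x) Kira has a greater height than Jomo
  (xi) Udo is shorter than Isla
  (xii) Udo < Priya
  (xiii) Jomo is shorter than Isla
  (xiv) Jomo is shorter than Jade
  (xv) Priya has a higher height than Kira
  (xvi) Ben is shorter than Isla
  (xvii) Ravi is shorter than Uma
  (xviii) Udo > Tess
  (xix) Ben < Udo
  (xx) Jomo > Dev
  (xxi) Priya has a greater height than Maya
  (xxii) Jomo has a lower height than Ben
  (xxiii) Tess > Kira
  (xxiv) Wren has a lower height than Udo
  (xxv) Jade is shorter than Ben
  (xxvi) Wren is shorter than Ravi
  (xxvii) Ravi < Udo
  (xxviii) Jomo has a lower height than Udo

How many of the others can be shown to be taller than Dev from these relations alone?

10

From Dev the given relations immediately reach Jomo, Kira, Ben.
From those, Jade, Tess, Uma, Udo, Isla, Priya — 9 in total.
From those, Maya — 10 in total.
No other element is forced above Dev by the given relations, so the count is 10.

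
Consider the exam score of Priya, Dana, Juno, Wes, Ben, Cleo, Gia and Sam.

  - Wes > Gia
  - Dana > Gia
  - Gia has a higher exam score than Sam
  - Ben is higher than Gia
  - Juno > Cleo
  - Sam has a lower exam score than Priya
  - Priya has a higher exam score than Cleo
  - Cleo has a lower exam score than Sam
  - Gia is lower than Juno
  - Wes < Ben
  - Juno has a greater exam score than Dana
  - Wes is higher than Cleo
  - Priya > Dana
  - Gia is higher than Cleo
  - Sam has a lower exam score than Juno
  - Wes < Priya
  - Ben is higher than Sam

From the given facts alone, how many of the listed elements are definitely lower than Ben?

4

From Ben the given relations immediately reach Sam, Gia, Wes.
From those, Cleo — 4 in total.
Nothing else is reachable below Ben; 4 in all.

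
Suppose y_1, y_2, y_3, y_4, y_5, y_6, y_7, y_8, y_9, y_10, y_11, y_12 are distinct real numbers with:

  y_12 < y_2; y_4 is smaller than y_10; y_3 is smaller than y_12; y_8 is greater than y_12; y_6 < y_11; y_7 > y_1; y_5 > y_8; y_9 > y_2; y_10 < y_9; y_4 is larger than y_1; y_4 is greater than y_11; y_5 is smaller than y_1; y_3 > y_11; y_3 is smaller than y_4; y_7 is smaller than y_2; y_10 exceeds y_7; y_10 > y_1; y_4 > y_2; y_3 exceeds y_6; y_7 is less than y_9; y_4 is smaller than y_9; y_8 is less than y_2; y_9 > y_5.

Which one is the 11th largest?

Piecing the relations together gives one ordering: y_6 < y_11 < y_3 < y_12 < y_8 < y_5 < y_1 < y_7 < y_2 < y_4 < y_10 < y_9.
Counting 11 from the largest end gives y_11.

y_11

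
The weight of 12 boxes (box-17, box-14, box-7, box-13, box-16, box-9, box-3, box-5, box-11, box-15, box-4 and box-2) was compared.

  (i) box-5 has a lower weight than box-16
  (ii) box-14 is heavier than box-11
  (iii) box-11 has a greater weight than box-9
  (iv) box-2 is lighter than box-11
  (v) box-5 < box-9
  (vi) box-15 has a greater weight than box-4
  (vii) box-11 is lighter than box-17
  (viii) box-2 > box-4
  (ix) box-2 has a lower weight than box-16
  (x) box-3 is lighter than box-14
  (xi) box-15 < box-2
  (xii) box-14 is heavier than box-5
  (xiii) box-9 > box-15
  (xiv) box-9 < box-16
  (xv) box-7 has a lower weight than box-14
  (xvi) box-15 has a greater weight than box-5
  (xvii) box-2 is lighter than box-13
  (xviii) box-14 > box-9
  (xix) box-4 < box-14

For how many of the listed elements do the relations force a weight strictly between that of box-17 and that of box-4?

4

Chaining upward from box-4 reaches: box-15, box-9, box-2, box-11, box-14, box-13, box-16.
Chaining downward from box-17 reaches: box-5, box-15, box-9, box-2, box-11.
Strictly between box-4 and box-17 are those in both lists: box-15, box-9, box-2, box-11 — 4 elements.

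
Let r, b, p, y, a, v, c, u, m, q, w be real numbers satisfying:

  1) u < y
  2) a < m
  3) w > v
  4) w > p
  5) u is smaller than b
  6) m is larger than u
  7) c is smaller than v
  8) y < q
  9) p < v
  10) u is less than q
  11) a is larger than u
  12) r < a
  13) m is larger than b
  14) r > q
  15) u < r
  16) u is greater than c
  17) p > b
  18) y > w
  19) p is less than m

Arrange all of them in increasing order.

c < u < b < p < v < w < y < q < r < a < m

The consecutive links are each given: c < u; u < b; b < p; p < v; v < w; w < y; y < q; q < r; r < a; a < m.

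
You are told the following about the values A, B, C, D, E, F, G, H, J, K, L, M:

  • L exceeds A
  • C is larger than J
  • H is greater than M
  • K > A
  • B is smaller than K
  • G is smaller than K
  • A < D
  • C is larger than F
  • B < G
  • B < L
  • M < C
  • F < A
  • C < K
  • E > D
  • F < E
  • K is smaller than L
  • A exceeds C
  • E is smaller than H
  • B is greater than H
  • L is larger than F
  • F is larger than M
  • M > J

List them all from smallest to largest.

J < M < F < C < A < D < E < H < B < G < K < L

The consecutive links are each given: J < M; M < F; F < C; C < A; A < D; D < E; E < H; H < B; B < G; G < K; K < L.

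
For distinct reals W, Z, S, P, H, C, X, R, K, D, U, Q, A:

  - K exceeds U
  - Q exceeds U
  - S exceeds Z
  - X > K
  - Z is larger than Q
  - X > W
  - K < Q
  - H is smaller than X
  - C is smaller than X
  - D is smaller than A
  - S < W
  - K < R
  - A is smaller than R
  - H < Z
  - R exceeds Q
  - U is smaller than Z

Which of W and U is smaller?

U < K and K < Q give U < Q.
With Q < Z: U < K < Q < Z.
With Z < S: U < K < Q < Z < S.
With S < W: U < K < Q < Z < S < W.
So U < W; U is the smaller of the two.

U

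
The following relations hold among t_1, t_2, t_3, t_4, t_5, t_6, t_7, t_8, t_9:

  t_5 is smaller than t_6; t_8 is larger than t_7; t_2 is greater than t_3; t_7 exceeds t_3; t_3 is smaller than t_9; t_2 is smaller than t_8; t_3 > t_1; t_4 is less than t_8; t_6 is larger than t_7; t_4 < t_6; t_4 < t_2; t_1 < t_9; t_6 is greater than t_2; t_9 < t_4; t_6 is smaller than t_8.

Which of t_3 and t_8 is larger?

t_8

Link the given pairs in sequence: t_3 < t_9; t_9 < t_4; t_4 < t_2; t_2 < t_6; t_6 < t_8.
Together: t_3 < t_9 < t_4 < t_2 < t_6 < t_8.
So t_3 < t_8; t_8 is the larger of the two.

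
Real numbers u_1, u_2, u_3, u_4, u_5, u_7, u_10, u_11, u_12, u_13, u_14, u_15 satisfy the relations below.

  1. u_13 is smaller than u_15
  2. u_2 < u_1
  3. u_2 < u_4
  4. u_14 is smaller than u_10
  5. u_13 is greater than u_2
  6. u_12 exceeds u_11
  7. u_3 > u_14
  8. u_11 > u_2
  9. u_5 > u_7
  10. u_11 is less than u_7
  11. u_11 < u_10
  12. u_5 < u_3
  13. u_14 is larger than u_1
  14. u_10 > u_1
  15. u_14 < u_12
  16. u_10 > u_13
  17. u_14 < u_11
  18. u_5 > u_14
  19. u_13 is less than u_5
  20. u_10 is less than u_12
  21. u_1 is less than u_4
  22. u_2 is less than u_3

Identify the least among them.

u_1 is not least since u_2 < u_1; u_14 is not least since u_1 < u_14; u_11 is not least since u_2 < u_11; u_7 is not least since u_11 < u_7; u_13 is not least since u_2 < u_13; u_5 is not least since u_7 < u_5; u_4 is not least since u_2 < u_4; u_10 is not least since u_14 < u_10; u_12 is not least since u_10 < u_12; u_15 is not least since u_13 < u_15; u_3 is not least since u_14 < u_3.
Only u_2 has nothing below it, so u_2 is the least.

u_2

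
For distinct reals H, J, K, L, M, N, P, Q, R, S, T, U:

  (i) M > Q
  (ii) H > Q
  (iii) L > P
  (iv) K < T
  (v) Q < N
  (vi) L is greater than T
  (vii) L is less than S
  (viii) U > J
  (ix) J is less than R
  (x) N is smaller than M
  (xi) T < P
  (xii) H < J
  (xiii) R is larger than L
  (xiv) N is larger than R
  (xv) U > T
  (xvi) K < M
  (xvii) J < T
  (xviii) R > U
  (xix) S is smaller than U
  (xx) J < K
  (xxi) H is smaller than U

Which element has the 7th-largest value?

P

The consecutive relations fix a unique order: Q < H < J < K < T < P < L < S < U < R < N < M.
Counting 7 from the largest end gives P.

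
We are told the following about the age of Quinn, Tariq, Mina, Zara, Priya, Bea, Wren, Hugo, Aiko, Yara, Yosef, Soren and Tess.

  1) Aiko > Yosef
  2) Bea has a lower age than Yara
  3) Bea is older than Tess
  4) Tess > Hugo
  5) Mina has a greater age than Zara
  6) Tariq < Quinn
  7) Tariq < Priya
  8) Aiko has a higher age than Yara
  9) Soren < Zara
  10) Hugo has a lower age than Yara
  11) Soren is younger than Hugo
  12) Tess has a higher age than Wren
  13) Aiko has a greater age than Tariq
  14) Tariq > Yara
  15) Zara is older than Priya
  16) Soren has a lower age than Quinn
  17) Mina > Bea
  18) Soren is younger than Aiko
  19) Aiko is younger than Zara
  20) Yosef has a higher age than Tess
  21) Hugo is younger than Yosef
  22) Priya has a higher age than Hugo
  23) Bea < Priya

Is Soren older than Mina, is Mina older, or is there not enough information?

Soren < Hugo and Hugo < Tess give Soren < Tess.
With Tess < Bea: Soren < Hugo < Tess < Bea.
Then Bea < Yara extends the chain to Yara.
With Yara < Tariq: Soren < Hugo < Tess < Bea < Yara < Tariq.
With Tariq < Priya: Soren < Hugo < Tess < Bea < Yara < Tariq < Priya.
Then Priya < Zara extends the chain to Zara.
Then Zara < Mina extends the chain to Mina.
So Mina is older.

Mina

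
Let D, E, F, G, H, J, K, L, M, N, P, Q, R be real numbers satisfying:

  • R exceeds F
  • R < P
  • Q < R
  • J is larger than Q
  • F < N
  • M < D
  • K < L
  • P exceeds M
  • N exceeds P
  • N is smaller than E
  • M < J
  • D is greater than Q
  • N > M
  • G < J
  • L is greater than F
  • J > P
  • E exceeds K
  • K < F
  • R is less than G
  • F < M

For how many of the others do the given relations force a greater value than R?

Directly above R: P, G.
One step further: N, J (4 so far).
One step further: E (5 so far).
Nothing else is reachable above R; 5 in all.

5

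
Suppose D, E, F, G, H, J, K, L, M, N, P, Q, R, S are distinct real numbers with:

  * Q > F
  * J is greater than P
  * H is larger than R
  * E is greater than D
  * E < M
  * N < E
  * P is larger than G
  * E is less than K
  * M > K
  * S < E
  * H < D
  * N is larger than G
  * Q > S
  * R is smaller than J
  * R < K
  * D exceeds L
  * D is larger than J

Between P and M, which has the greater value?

Chaining the given relations: P < J < D < E < K < M.
So P < M; M is the larger of the two.

M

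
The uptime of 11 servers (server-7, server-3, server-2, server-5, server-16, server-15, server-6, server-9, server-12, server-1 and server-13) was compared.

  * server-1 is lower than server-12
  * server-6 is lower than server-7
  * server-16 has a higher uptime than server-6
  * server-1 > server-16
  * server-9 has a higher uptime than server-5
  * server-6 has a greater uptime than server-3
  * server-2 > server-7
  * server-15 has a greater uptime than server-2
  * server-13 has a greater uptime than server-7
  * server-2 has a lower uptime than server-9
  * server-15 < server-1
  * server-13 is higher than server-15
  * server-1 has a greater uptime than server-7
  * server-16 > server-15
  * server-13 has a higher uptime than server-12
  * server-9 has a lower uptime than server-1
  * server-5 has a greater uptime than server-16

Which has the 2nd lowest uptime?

Piecing the relations together gives one ordering: server-3 < server-6 < server-7 < server-2 < server-15 < server-16 < server-5 < server-9 < server-1 < server-12 < server-13.
The 2nd smallest is server-6.

server-6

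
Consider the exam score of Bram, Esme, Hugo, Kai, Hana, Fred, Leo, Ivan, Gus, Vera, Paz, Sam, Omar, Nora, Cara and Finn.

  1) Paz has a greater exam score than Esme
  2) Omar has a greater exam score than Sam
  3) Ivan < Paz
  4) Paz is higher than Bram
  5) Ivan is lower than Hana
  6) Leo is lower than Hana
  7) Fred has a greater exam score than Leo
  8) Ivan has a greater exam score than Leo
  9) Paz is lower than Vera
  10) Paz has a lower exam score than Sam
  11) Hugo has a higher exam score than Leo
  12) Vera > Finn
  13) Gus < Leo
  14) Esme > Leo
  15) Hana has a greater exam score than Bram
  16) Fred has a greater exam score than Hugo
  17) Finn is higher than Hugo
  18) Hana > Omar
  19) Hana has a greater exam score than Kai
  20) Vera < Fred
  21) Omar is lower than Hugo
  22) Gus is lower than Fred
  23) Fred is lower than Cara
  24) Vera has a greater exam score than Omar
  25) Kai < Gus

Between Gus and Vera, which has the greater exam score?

Vera

Gus < Leo and Leo < Esme give Gus < Esme.
With Esme < Paz: Gus < Leo < Esme < Paz.
With Paz < Sam: Gus < Leo < Esme < Paz < Sam.
Then Sam < Omar extends the chain to Omar.
Then Omar < Hugo extends the chain to Hugo.
With Hugo < Finn: Gus < Leo < Esme < Paz < Sam < Omar < Hugo < Finn.
Then Finn < Vera extends the chain to Vera.
So Gus < Vera; Vera is the higher of the two.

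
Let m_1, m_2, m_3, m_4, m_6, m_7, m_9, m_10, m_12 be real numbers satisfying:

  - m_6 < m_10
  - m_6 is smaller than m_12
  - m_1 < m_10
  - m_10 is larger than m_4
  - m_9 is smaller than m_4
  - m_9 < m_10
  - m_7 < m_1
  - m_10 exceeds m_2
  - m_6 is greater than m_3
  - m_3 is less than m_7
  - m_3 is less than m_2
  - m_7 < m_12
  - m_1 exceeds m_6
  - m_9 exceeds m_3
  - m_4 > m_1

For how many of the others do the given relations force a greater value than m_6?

4

Directly above m_6: m_1, m_12, m_10.
One step further: m_4 (4 so far).
No other element is forced above m_6 by the given relations, so the count is 4.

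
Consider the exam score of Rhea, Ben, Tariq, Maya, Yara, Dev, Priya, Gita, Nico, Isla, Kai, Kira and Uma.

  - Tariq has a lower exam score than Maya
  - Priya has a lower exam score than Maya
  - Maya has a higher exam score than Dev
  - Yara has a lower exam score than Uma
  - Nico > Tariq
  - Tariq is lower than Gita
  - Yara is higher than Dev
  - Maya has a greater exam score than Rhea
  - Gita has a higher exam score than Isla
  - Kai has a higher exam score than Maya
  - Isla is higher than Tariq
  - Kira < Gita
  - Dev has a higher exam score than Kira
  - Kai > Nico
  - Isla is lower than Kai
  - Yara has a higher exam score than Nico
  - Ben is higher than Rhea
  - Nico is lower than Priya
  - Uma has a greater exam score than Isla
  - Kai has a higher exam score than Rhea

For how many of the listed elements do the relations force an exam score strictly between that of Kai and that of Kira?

2

Chaining upward from Kira reaches: Dev, Yara, Maya, Uma, Gita.
Chaining downward from Kai reaches: Tariq, Nico, Isla, Dev, Priya, Rhea, Maya.
Strictly between Kira and Kai are those in both lists: Dev, Maya — 2 elements.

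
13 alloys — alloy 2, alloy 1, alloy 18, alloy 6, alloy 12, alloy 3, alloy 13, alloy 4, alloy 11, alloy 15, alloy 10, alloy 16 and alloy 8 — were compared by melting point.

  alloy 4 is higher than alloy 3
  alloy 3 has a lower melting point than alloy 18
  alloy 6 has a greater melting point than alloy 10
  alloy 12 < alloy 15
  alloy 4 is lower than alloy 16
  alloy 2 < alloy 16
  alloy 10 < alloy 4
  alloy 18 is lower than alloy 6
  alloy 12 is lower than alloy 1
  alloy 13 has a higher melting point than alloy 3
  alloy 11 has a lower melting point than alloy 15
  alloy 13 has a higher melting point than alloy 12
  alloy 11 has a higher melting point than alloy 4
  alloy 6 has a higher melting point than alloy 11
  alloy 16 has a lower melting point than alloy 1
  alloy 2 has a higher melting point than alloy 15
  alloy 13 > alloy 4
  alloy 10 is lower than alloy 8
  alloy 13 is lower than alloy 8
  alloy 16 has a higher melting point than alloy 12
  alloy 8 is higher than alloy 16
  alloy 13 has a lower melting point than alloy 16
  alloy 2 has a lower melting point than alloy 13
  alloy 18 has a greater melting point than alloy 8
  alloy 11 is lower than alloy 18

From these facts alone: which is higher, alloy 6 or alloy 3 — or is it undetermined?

alloy 3 < alloy 4 and alloy 4 < alloy 11 give alloy 3 < alloy 11.
With alloy 11 < alloy 15: alloy 3 < alloy 4 < alloy 11 < alloy 15.
With alloy 15 < alloy 2: alloy 3 < alloy 4 < alloy 11 < alloy 15 < alloy 2.
With alloy 2 < alloy 13: alloy 3 < alloy 4 < alloy 11 < alloy 15 < alloy 2 < alloy 13.
Then alloy 13 < alloy 8 extends the chain to alloy 8.
With alloy 8 < alloy 18: alloy 3 < alloy 4 < alloy 11 < alloy 15 < alloy 2 < alloy 13 < alloy 8 < alloy 18.
Then alloy 18 < alloy 6 extends the chain to alloy 6.
So alloy 6 is higher.

alloy 6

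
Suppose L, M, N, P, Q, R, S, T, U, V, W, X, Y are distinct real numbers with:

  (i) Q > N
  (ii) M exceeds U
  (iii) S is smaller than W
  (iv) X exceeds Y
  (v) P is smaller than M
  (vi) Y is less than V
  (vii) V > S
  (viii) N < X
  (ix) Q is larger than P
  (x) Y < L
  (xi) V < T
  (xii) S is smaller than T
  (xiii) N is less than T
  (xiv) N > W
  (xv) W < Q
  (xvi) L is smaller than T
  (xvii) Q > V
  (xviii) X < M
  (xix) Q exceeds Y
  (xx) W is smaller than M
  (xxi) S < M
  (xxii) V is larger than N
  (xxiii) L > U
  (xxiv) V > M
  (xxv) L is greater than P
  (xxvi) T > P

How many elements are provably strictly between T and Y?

4

Chaining upward from Y reaches: X, M, L, V, Q.
Chaining downward from T reaches: U, S, P, W, N, X, M, L, V.
Strictly between Y and T are those in both lists: X, M, L, V — 4 elements.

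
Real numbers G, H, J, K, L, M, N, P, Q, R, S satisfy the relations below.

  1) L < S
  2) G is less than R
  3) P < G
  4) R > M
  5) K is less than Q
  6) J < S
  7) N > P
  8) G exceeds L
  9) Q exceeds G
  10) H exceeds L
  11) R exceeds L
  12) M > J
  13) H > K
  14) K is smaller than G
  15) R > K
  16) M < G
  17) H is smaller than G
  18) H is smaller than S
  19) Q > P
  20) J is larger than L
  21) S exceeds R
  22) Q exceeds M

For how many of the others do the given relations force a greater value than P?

5

Directly above P: N, G, Q.
One step further: R (4 so far).
One step further: S (5 so far).
No other element is forced above P by the given relations, so the count is 5.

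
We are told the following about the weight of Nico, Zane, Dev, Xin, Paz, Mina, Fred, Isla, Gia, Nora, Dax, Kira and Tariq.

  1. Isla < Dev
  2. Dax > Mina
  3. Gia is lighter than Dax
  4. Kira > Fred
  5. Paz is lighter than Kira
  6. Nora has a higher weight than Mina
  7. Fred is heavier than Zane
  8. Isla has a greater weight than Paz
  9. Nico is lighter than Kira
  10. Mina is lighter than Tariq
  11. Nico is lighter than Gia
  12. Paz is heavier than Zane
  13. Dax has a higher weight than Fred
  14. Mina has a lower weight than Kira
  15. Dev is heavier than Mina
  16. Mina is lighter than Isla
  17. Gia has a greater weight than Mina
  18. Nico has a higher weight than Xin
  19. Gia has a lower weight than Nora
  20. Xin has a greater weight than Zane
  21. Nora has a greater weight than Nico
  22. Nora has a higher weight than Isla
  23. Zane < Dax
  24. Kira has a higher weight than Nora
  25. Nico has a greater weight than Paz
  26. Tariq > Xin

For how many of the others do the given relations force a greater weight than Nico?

4

Directly above Nico: Gia, Nora, Kira.
One step further: Dax (4 so far).
Nothing else is reachable above Nico; 4 in all.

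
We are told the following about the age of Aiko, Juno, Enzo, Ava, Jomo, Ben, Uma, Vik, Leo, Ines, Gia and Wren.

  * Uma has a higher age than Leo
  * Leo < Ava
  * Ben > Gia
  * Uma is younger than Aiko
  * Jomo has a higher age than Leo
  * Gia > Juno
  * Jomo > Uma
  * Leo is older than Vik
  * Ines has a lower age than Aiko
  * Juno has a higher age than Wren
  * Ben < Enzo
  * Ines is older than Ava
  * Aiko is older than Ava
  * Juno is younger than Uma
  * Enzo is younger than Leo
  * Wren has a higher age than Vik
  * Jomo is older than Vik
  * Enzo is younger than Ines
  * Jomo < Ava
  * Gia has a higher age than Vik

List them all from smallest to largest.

Nothing is placed below Vik, so it is least; from there Vik < Wren; Wren < Juno; Juno < Gia; Gia < Ben; Ben < Enzo; Enzo < Leo; Leo < Uma; Uma < Jomo; Jomo < Ava; Ava < Ines; Ines < Aiko, each given directly.

Vik < Wren < Juno < Gia < Ben < Enzo < Leo < Uma < Jomo < Ava < Ines < Aiko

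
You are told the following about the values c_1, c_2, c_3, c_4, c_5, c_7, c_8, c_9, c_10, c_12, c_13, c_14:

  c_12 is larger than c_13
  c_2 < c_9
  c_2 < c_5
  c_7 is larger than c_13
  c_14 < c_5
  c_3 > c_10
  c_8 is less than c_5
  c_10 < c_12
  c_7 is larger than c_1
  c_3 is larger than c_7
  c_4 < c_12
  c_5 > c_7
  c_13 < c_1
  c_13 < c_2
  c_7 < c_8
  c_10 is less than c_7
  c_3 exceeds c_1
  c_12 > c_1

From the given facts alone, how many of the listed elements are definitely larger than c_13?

Directly above c_13: c_1, c_7, c_2, c_12.
One step further: c_8, c_5, c_3, c_9 (8 so far).
Nothing else is reachable above c_13; 8 in all.

8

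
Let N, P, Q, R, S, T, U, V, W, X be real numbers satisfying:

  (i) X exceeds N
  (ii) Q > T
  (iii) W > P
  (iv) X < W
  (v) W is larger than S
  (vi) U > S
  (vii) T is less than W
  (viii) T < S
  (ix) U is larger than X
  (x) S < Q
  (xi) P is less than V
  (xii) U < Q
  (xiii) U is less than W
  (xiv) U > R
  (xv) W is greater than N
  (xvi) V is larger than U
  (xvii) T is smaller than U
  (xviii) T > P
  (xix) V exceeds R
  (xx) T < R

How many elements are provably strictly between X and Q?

1

Chaining upward from X reaches: U, W, V.
Chaining downward from Q reaches: P, T, S, N, R, U.
Strictly between X and Q are those in both lists: U — 1 element.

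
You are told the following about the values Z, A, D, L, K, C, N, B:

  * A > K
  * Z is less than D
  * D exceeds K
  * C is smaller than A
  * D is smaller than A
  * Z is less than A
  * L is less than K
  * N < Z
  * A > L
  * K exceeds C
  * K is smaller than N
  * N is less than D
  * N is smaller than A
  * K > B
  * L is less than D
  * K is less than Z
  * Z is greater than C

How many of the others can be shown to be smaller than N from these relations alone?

The elements the relations force below N are C, L, B, K — no chain reaches any other.
That is 4.

4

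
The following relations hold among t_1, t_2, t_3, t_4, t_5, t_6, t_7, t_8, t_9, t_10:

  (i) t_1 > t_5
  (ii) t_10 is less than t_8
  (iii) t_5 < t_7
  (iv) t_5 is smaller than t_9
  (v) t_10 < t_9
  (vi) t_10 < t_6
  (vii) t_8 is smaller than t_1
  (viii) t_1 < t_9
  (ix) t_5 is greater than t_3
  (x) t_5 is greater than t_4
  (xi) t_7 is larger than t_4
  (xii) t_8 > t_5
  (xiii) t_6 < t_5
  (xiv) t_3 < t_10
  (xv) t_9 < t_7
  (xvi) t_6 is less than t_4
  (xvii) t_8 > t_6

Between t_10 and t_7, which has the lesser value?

t_10

Following the relations from t_10: t_10 < t_6 < t_4 < t_5 < t_8 < t_1 < t_9 < t_7.
So t_10 < t_7; t_10 is the smaller of the two.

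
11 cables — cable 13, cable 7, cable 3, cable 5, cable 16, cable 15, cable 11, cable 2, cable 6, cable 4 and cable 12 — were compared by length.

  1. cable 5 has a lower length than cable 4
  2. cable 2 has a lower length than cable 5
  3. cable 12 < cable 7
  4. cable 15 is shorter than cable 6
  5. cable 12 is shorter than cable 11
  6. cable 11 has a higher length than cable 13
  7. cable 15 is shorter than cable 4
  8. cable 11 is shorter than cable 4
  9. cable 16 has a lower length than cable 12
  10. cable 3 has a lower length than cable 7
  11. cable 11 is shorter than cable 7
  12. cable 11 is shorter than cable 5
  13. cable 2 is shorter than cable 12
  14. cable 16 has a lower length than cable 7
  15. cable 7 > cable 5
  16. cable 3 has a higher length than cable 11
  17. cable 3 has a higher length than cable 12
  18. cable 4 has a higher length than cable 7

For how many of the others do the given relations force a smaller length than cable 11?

Directly below cable 11: cable 13, cable 12.
One step further: cable 16, cable 2 (4 so far).
No other element is forced below cable 11 by the given relations, so the count is 4.

4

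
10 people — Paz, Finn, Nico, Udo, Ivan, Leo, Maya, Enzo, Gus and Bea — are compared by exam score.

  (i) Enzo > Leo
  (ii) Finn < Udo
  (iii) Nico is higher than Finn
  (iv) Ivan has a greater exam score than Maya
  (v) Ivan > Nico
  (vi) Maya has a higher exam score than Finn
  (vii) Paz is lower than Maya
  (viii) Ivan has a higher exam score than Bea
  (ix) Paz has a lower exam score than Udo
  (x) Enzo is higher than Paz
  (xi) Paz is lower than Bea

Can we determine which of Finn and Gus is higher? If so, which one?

Following every chain through Finn: above Finn we get Nico, Maya, Udo, Ivan.
Gus is not reached, and no chain runs the other way from Gus to Finn.
So the given relations leave the order of Finn and Gus undetermined.

undetermined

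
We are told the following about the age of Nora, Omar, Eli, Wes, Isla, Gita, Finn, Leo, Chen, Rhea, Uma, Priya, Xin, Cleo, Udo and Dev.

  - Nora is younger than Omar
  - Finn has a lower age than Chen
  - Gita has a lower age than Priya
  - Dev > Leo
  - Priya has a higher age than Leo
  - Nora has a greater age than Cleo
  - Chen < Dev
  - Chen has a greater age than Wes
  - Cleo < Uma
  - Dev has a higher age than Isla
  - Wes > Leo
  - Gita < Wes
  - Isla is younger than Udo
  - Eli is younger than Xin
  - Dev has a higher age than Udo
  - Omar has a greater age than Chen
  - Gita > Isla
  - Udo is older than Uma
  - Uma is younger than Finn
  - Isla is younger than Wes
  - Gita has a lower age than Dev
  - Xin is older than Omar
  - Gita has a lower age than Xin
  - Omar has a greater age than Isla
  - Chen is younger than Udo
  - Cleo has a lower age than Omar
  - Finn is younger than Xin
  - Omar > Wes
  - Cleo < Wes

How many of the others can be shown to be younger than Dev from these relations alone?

9

The elements the relations force below Dev are Isla, Cleo, Leo, Gita, Uma, Finn, Wes, Chen, Udo — no chain reaches any other.
That is 9.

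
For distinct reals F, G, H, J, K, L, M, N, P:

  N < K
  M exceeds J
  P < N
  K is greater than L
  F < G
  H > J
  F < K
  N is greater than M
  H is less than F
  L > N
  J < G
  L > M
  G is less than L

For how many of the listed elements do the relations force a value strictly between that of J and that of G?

Chaining upward from J reaches: H, M, F, N, L, K.
Chaining downward from G reaches: H, F.
Strictly between J and G are those in both lists: H, F — 2 elements.

2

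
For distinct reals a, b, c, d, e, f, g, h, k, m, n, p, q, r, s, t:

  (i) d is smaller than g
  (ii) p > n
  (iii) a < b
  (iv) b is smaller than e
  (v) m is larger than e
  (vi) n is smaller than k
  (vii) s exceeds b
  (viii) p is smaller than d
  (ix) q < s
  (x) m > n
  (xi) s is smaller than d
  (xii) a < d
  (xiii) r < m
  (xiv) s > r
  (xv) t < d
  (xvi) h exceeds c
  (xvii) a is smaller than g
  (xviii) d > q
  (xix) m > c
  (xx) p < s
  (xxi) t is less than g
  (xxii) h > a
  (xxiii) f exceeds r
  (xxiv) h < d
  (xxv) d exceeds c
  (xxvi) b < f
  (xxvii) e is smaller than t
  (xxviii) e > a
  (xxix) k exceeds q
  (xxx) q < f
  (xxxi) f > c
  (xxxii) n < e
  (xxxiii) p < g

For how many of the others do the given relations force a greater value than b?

7

Directly above b: e, s, f.
One step further: m, t, d (6 so far).
One step further: g (7 so far).
Nothing else is reachable above b; 7 in all.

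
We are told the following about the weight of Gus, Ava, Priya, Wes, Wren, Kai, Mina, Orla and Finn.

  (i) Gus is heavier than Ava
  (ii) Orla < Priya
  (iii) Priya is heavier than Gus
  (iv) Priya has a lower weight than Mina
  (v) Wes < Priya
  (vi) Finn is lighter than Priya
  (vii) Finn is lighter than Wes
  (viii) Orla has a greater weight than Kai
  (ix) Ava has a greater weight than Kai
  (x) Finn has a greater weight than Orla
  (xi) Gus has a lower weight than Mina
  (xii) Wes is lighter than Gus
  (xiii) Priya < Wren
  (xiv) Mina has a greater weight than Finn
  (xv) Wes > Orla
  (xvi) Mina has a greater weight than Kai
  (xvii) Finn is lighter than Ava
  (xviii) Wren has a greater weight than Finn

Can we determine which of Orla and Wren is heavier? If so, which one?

Orla < Finn < Ava < Gus < Priya < Wren, by transitivity through Finn, Ava, Gus, Priya.
So Wren is heavier.

Wren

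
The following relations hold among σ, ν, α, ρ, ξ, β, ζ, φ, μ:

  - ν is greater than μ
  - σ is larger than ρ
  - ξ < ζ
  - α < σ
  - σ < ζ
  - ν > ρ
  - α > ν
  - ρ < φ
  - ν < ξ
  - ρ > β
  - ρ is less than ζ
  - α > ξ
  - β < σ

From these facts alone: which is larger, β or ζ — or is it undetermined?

The relevant relations are β < ρ; ρ < ν; ν < ξ; ξ < α; α < σ; σ < ζ.
Chaining these gives β < ρ < ν < ξ < α < σ < ζ.
So ζ is larger.

ζ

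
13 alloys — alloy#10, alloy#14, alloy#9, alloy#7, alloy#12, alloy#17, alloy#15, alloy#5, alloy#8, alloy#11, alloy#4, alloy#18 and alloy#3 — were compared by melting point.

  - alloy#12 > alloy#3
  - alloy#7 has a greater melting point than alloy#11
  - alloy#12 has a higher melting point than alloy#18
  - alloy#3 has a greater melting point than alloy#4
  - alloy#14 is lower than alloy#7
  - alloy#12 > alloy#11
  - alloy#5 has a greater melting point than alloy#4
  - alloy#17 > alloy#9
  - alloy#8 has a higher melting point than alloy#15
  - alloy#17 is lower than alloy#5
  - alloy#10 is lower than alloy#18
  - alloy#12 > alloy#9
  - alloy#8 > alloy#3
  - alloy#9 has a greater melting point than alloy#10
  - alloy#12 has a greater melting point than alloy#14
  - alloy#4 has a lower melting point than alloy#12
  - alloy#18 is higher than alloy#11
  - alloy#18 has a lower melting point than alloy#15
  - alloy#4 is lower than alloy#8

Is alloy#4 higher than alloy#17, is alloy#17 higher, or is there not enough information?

Following every chain through alloy#4: above alloy#4 we get alloy#3, alloy#5, alloy#8, alloy#12.
alloy#17 is not reached, and no chain runs the other way from alloy#17 to alloy#4.
So the given relations leave the order of alloy#4 and alloy#17 undetermined.

undetermined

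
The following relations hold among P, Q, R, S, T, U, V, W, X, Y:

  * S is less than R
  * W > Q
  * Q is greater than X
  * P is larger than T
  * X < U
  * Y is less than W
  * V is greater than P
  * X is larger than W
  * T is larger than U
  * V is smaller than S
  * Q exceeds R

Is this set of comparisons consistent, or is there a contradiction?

inconsistent

We have Q < W stated directly, yet also W < X < U < T < P < V < S < R < Q by chaining the others — so W < Q. Contradiction.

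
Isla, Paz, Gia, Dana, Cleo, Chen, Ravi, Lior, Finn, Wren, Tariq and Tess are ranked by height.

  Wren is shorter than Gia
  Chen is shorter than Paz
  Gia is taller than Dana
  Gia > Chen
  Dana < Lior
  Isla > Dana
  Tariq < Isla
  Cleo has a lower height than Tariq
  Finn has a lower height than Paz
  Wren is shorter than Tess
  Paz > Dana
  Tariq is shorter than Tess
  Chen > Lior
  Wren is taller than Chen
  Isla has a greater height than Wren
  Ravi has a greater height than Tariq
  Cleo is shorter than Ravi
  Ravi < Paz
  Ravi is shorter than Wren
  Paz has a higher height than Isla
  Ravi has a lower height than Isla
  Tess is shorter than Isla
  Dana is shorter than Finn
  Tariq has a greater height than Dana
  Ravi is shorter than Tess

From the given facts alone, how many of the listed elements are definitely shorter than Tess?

The elements the relations force below Tess are Dana, Cleo, Tariq, Lior, Ravi, Chen, Wren — no chain reaches any other.
That is 7.

7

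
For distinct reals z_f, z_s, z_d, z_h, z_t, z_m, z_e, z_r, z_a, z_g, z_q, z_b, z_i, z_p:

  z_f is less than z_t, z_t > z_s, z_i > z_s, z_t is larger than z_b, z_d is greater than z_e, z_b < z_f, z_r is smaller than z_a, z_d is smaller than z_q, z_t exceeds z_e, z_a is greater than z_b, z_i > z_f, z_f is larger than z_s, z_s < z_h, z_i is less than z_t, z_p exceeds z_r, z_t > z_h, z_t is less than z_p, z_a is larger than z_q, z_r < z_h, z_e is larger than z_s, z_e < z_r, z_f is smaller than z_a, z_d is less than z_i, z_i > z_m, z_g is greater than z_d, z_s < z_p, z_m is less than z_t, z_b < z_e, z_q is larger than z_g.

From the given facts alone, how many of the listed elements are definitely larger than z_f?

4

Directly above z_f: z_i, z_t, z_a.
One step further: z_p (4 so far).
No other element is forced above z_f by the given relations, so the count is 4.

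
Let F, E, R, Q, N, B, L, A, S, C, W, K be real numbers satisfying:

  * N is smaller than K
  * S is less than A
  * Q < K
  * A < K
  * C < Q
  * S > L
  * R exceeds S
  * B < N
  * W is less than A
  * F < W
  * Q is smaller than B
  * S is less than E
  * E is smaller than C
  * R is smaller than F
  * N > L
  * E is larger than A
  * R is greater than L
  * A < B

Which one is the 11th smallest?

N

The consecutive relations fix a unique order: L < S < R < F < W < A < E < C < Q < B < N < K.
Counting 11 from the smallest end gives N.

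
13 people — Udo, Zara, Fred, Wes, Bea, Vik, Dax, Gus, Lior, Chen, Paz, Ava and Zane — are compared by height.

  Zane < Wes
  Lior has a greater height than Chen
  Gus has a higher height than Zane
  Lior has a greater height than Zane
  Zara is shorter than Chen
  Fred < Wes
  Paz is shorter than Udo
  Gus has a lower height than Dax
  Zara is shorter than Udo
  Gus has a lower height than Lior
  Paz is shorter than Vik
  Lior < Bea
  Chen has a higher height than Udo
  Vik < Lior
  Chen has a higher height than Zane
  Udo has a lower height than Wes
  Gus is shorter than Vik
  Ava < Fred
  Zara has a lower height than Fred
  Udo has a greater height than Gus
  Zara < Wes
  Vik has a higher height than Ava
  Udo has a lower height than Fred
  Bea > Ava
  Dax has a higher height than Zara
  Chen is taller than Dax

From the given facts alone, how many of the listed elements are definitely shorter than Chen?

The elements the relations force below Chen are Zane, Gus, Paz, Zara, Dax, Udo — no chain reaches any other.
That is 6.

6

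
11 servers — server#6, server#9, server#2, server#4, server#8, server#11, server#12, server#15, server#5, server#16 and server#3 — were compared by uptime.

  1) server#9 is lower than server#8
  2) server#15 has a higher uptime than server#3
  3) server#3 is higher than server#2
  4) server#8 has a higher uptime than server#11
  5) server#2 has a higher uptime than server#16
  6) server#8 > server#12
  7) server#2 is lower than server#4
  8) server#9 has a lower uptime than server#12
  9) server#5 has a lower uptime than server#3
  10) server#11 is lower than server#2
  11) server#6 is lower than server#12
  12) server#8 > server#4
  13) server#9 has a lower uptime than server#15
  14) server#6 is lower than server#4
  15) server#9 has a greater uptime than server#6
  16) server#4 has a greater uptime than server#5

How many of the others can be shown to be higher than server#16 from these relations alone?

Directly above server#16: server#2.
One step further: server#3, server#4 (3 so far).
One step further: server#15, server#8 (5 so far).
No other element is forced above server#16 by the given relations, so the count is 5.

5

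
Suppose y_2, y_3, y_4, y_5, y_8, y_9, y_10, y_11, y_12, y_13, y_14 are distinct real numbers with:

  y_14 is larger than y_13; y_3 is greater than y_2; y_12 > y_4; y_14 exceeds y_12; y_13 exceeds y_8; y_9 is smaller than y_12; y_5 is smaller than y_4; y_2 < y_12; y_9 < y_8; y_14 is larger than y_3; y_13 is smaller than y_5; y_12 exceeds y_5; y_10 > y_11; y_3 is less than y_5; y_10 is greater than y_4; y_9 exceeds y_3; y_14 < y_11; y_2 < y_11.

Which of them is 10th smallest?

y_11

Piecing the relations together gives one ordering: y_2 < y_3 < y_9 < y_8 < y_13 < y_5 < y_4 < y_12 < y_14 < y_11 < y_10.
The 10th smallest is y_11.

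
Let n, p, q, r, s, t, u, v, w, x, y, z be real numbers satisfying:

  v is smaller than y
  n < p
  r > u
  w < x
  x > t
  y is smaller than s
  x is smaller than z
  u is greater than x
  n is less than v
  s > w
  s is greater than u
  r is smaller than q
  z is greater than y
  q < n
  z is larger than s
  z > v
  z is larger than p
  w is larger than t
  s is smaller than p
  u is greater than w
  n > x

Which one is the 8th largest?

Piecing the relations together gives one ordering: t < w < x < u < r < q < n < v < y < s < p < z.
The 8th largest is r.

r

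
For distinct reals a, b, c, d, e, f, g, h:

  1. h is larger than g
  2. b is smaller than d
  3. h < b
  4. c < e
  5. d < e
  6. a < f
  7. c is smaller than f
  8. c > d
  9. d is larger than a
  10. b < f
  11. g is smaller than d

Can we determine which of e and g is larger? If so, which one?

e

Following the relations from g: g < h < b < d < c < e.
So e is larger.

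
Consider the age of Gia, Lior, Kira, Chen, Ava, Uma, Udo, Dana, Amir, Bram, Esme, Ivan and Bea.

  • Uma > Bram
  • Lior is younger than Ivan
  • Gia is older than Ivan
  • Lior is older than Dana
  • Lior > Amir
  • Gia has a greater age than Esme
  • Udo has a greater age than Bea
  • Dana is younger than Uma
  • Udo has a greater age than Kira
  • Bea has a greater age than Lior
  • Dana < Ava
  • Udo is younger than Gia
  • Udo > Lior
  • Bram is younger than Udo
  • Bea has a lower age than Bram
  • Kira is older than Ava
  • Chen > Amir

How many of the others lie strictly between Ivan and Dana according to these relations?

The relations place Dana below Ivan. An element lies strictly between them when it is forced above Dana and also forced below Ivan.
Above Dana: {Lior, Ava, Bea, Bram, Kira, Uma, Udo, Gia}. Below Ivan: {Amir, Lior}.
Intersection: {Lior} — 1.

1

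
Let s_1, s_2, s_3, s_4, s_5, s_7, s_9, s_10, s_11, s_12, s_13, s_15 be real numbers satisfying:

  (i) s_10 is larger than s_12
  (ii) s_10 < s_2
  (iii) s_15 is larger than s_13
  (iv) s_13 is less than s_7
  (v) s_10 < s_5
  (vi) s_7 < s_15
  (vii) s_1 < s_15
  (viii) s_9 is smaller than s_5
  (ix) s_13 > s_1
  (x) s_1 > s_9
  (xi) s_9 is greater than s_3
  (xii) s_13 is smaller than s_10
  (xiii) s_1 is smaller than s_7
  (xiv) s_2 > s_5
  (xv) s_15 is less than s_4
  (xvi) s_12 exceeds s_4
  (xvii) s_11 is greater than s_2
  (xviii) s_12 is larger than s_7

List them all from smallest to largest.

s_3 < s_9 < s_1 < s_13 < s_7 < s_15 < s_4 < s_12 < s_10 < s_5 < s_2 < s_11

Nothing is placed below s_3, so it is least; from there s_3 < s_9; s_9 < s_1; s_1 < s_13; s_13 < s_7; s_7 < s_15; s_15 < s_4; s_4 < s_12; s_12 < s_10; s_10 < s_5; s_5 < s_2; s_2 < s_11, each given directly.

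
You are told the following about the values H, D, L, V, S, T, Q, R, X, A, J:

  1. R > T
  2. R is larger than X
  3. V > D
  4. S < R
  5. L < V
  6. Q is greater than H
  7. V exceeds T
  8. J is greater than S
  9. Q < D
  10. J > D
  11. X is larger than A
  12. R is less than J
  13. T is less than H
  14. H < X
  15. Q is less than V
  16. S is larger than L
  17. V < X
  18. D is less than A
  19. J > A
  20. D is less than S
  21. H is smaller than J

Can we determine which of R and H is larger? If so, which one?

H < Q and Q < D give H < D.
With D < V: H < Q < D < V.
Then V < X extends the chain to X.
Then X < R extends the chain to R.
So R is larger.

R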